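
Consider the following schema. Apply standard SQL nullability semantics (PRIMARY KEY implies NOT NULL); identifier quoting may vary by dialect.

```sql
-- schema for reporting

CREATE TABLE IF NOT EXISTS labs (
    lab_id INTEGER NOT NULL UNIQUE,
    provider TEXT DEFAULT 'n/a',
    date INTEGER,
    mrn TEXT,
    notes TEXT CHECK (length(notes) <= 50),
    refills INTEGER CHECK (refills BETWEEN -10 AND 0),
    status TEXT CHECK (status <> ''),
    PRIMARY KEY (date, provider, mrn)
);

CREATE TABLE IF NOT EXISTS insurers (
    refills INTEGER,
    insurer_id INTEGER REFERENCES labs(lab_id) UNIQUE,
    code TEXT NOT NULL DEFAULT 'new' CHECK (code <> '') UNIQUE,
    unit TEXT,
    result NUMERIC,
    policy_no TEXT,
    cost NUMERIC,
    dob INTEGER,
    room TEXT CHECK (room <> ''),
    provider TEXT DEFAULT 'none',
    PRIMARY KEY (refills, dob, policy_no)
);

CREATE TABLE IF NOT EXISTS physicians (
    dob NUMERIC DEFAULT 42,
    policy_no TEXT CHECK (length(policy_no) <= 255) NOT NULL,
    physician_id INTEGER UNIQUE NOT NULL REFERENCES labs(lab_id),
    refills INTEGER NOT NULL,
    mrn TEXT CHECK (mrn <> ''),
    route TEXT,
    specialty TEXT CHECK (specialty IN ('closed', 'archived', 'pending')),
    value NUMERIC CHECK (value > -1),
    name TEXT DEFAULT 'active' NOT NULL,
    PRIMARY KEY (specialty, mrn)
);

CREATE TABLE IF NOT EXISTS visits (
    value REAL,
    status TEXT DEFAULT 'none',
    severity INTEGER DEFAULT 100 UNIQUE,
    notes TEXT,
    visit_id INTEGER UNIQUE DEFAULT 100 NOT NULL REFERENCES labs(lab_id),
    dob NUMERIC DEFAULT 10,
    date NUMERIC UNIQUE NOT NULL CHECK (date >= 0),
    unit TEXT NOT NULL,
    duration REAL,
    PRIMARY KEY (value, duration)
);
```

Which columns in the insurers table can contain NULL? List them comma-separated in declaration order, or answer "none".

insurer_id, unit, result, cost, room, provider

- refills: part of the PRIMARY KEY, which implies NOT NULL → not nullable.
- insurer_id: a foreign key column may be NULL unless separately constrained → nullable.
- code: declared NOT NULL → not nullable.
- unit: no NOT NULL constraint applies → nullable.
- result: no NOT NULL constraint applies → nullable.
- policy_no: part of the PRIMARY KEY, which implies NOT NULL → not nullable.
- cost: no NOT NULL constraint applies → nullable.
- dob: part of the PRIMARY KEY, which implies NOT NULL → not nullable.
- room: CHECK does not forbid NULL (a CHECK constraint passes when its expression is NULL) → nullable.
- provider: DEFAULT only fills an omitted column; an explicit NULL is still allowed → nullable.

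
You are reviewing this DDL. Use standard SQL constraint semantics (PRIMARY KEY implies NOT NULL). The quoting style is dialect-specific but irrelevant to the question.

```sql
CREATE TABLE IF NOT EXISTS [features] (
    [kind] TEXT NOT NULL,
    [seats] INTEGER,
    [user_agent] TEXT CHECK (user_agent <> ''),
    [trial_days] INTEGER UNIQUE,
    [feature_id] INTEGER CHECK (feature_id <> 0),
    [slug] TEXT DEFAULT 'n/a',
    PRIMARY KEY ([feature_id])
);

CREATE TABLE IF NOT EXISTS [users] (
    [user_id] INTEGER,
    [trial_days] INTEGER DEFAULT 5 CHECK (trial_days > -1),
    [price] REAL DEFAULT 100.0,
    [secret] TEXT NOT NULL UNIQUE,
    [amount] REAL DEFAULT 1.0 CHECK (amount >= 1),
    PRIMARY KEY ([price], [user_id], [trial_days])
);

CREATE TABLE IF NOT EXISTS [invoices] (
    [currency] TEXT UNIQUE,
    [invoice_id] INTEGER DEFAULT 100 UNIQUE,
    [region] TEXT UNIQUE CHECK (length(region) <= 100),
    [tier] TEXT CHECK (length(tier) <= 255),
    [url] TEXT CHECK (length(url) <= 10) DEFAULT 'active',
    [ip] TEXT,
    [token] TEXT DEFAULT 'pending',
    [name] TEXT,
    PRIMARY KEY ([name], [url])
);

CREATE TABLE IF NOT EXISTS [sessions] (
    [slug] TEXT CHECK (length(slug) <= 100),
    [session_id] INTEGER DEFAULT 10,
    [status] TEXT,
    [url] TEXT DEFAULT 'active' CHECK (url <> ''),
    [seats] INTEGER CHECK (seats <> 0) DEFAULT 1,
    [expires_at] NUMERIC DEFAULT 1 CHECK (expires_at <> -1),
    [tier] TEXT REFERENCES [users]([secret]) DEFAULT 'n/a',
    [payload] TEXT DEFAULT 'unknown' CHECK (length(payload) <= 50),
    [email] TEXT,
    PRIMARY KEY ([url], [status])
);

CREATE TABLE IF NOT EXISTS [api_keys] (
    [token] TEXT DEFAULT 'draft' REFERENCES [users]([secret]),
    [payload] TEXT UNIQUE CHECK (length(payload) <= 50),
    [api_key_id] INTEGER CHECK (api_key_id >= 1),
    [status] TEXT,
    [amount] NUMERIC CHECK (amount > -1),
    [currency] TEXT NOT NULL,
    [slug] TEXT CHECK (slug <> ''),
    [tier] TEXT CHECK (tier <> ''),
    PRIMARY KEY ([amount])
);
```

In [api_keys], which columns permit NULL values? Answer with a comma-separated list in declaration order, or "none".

token, payload, api_key_id, status, slug, tier

- token: a foreign key column may be NULL unless separately constrained → nullable.
- payload: CHECK does not forbid NULL (a CHECK constraint passes when its expression is NULL) → nullable.
- api_key_id: CHECK does not forbid NULL (a CHECK constraint passes when its expression is NULL) → nullable.
- status: no NOT NULL constraint applies → nullable.
- amount: part of the PRIMARY KEY, which implies NOT NULL → not nullable.
- currency: declared NOT NULL → not nullable.
- slug: CHECK does not forbid NULL (a CHECK constraint passes when its expression is NULL) → nullable.
- tier: CHECK does not forbid NULL (a CHECK constraint passes when its expression is NULL) → nullable.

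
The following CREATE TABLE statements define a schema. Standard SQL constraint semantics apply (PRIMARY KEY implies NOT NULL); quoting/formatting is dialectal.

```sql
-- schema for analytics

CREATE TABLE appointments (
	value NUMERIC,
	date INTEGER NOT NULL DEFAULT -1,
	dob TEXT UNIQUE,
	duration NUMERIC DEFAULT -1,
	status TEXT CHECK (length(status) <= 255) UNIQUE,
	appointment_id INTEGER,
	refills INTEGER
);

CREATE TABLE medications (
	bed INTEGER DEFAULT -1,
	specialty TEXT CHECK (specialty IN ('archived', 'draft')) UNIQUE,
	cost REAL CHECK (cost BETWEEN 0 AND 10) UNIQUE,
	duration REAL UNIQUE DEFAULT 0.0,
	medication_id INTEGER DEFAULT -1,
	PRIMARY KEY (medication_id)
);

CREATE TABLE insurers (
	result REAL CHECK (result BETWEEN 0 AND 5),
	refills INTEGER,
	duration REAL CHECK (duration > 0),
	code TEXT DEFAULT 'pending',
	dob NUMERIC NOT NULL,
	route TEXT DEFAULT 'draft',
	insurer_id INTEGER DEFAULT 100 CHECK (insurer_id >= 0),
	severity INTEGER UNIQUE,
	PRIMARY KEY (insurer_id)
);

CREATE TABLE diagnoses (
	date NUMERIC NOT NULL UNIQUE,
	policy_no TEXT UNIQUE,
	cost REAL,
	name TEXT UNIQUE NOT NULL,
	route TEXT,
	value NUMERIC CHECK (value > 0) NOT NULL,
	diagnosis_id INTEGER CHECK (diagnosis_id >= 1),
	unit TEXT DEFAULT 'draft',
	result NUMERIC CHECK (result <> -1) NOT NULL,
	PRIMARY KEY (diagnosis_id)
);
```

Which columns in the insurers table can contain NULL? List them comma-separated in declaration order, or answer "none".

- result: CHECK does not forbid NULL (a CHECK constraint passes when its expression is NULL) → nullable.
- refills: no NOT NULL constraint applies → nullable.
- duration: CHECK does not forbid NULL (a CHECK constraint passes when its expression is NULL) → nullable.
- code: DEFAULT only fills an omitted column; an explicit NULL is still allowed → nullable.
- dob: declared NOT NULL → not nullable.
- route: DEFAULT only fills an omitted column; an explicit NULL is still allowed → nullable.
- insurer_id: part of the PRIMARY KEY, which implies NOT NULL → not nullable.
- severity: UNIQUE does not imply NOT NULL → nullable.

result, refills, duration, code, route, severity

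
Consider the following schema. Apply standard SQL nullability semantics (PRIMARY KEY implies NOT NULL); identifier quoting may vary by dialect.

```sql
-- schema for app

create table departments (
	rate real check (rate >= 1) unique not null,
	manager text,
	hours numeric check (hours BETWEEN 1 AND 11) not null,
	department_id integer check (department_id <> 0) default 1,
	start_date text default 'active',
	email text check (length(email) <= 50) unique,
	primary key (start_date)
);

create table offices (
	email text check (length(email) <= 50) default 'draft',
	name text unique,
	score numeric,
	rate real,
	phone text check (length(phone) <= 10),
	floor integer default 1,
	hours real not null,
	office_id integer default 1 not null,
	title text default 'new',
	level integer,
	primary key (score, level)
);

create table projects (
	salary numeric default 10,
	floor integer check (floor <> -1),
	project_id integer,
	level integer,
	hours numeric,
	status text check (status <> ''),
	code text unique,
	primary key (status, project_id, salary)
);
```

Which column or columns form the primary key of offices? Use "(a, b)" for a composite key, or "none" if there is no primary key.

A table-level PRIMARY KEY clause names 2 columns: score, level.
This is a composite key — the combination is unique, not each column individually.

(score, level)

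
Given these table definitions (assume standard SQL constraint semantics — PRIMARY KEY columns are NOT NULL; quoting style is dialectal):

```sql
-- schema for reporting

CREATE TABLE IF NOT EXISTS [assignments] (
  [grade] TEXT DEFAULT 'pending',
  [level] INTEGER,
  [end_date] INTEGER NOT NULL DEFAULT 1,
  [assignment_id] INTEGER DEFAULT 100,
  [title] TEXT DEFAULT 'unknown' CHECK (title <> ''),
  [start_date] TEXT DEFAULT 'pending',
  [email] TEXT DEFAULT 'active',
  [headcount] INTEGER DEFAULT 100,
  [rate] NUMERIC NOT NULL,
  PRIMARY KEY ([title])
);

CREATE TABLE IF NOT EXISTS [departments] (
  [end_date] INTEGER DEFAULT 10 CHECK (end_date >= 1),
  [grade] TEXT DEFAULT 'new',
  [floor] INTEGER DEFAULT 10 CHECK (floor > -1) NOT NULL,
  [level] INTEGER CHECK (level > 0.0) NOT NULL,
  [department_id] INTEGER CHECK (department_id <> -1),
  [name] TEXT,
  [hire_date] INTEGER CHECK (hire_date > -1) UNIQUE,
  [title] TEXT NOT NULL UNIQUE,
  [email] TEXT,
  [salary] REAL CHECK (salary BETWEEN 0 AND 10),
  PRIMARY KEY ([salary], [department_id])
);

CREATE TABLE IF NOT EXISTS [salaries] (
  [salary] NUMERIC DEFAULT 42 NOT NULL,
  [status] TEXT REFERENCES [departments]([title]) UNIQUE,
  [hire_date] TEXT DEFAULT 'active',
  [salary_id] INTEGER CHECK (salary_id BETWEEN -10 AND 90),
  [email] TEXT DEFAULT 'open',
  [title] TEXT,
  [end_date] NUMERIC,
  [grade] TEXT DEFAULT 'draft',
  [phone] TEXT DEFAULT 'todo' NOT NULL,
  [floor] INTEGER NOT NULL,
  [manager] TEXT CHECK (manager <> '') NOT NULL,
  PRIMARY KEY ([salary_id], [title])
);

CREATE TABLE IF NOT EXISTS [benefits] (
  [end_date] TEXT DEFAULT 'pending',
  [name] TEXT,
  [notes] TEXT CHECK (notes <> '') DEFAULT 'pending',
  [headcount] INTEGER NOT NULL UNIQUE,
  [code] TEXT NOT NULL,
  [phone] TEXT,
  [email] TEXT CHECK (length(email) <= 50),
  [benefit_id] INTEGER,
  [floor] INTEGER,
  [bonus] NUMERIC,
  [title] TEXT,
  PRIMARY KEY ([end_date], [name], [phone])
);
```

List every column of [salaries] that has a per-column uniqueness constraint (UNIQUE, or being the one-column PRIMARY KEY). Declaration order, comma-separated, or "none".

status

- salary: no UNIQUE or single-column PK constraint.
- status: declared UNIQUE → unique.
- hire_date: no UNIQUE or single-column PK constraint.
- salary_id: part of a composite PRIMARY KEY — only the tuple is unique, not this column on its own.
- email: no UNIQUE or single-column PK constraint.
- title: part of a composite PRIMARY KEY — only the tuple is unique, not this column on its own.
- end_date: no UNIQUE or single-column PK constraint.
- grade: no UNIQUE or single-column PK constraint.
- phone: no UNIQUE or single-column PK constraint.
- floor: no UNIQUE or single-column PK constraint.
- manager: no UNIQUE or single-column PK constraint.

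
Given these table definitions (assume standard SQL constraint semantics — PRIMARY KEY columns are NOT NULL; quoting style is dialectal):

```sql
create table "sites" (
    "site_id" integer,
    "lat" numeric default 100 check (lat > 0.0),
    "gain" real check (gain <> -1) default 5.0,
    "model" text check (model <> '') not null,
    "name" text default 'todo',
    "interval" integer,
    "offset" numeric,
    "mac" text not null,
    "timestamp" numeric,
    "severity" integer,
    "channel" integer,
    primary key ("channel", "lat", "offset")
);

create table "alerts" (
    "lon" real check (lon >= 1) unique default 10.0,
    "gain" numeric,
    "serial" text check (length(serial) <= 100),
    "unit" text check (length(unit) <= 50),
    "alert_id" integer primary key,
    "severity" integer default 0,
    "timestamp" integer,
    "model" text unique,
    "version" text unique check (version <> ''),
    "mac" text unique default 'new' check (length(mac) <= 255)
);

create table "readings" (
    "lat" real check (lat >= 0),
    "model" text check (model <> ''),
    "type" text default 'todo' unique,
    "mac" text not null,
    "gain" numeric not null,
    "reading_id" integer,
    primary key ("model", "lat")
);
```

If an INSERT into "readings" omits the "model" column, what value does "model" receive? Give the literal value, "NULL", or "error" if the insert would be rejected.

error

model has no DEFAULT clause.
Omitting it would insert NULL, but it is part of the PRIMARY KEY, so the INSERT fails.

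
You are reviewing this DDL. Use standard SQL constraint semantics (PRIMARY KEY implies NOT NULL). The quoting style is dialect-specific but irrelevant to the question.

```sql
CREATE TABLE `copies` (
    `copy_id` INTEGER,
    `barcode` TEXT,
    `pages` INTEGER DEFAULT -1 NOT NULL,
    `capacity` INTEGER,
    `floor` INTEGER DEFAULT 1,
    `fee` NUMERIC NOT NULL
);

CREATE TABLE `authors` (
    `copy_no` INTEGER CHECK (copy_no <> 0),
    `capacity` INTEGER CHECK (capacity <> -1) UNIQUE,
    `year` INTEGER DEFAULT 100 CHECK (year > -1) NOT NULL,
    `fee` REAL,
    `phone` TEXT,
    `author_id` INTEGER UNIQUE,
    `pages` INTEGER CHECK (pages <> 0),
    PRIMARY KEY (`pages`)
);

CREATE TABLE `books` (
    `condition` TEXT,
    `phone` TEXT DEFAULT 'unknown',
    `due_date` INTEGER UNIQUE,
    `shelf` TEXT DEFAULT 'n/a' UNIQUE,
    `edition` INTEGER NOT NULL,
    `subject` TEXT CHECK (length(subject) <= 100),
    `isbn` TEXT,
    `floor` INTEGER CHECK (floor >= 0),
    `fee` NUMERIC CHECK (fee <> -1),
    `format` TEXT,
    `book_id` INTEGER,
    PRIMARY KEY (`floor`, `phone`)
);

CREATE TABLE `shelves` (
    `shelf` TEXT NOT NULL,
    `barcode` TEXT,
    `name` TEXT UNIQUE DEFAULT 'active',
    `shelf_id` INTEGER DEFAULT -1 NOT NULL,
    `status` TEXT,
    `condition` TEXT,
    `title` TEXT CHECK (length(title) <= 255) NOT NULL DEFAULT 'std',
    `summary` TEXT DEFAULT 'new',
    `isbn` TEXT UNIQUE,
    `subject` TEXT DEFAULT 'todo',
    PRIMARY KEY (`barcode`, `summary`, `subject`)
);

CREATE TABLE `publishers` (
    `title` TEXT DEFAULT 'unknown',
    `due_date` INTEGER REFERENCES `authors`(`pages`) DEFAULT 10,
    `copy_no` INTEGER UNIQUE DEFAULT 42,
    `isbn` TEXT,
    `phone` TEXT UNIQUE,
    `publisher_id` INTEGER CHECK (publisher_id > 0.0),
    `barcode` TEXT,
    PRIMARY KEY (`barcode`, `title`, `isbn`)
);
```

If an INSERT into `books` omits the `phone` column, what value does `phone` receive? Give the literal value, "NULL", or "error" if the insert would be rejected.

phone has an explicit DEFAULT 'unknown'.
When the column is omitted from an INSERT, that default is used.

'unknown'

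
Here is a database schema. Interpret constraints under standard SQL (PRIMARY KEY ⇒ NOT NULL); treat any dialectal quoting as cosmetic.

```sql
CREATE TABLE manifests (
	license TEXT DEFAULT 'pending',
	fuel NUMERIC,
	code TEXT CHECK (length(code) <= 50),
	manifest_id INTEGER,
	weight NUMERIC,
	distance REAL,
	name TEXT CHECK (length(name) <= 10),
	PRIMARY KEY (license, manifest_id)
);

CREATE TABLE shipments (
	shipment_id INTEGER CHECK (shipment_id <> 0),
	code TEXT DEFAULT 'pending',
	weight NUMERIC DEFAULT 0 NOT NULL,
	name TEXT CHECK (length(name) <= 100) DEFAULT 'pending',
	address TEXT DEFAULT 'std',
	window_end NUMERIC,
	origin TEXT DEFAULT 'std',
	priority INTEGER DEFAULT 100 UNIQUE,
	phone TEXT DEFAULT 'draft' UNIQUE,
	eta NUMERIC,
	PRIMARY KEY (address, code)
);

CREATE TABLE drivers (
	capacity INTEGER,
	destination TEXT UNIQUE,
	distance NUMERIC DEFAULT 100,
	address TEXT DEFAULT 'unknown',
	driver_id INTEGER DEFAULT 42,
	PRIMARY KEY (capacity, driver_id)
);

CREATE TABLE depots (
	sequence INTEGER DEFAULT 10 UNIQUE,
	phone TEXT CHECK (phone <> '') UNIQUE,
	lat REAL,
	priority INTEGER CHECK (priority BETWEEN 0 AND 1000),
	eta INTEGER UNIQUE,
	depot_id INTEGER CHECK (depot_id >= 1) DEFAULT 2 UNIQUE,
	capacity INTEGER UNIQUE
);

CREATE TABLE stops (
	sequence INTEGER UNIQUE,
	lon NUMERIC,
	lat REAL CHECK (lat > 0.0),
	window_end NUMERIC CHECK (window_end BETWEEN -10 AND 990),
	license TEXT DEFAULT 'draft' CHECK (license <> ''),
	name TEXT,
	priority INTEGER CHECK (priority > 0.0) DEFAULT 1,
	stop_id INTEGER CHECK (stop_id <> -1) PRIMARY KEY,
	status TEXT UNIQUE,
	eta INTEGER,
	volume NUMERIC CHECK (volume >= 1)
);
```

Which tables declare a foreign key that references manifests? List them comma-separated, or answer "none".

No REFERENCES clause anywhere in the schema names manifests.

none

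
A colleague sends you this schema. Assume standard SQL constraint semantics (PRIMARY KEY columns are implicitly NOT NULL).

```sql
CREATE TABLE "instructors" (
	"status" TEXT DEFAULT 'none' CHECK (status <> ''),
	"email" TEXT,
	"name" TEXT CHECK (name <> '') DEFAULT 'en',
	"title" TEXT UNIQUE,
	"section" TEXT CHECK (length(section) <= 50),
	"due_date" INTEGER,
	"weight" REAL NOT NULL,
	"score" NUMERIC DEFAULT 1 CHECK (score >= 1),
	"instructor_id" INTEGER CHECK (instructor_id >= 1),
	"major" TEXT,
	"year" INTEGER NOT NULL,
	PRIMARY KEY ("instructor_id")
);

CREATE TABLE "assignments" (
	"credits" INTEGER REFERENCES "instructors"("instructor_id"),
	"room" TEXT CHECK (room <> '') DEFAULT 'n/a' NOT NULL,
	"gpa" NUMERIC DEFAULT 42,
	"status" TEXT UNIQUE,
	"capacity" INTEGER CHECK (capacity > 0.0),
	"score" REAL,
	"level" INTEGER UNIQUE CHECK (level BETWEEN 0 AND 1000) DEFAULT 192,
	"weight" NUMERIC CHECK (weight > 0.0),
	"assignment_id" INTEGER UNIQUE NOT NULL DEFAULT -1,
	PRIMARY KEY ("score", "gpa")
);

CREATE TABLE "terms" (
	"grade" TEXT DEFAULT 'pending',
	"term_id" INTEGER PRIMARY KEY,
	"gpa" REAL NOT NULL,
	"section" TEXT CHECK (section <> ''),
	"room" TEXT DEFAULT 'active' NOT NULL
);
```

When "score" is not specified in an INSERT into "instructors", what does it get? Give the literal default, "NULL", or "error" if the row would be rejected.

1

score has an explicit DEFAULT 1.
When the column is omitted from an INSERT, that default is used.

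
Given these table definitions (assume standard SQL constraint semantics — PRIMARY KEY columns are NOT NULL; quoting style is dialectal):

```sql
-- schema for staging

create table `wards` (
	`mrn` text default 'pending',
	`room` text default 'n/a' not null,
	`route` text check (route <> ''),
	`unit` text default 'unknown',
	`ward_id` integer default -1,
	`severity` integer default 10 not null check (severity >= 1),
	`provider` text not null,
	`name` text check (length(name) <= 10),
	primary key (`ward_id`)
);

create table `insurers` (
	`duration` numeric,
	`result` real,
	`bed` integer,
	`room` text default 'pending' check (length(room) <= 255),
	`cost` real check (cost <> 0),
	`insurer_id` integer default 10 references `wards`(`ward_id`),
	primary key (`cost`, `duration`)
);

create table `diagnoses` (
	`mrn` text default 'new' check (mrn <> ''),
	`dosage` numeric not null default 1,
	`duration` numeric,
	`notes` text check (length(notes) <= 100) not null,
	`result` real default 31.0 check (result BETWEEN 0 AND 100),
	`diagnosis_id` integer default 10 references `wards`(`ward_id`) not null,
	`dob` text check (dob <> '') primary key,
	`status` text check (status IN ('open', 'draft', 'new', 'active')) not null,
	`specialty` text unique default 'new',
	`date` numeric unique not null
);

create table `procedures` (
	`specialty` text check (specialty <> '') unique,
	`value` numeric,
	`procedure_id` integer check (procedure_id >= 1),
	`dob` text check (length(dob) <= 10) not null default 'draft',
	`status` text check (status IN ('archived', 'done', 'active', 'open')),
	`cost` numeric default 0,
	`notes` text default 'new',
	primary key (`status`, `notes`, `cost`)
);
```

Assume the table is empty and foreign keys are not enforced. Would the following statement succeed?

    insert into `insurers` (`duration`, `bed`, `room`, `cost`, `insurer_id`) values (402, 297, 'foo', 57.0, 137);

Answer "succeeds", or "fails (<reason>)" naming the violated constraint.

succeeds

NOT NULL columns: cost is supplied; duration is supplied.
CHECK constraints: 'foo' satisfies (length(room) <= 255); 57.0 satisfies (cost <> 0).
No constraint is violated.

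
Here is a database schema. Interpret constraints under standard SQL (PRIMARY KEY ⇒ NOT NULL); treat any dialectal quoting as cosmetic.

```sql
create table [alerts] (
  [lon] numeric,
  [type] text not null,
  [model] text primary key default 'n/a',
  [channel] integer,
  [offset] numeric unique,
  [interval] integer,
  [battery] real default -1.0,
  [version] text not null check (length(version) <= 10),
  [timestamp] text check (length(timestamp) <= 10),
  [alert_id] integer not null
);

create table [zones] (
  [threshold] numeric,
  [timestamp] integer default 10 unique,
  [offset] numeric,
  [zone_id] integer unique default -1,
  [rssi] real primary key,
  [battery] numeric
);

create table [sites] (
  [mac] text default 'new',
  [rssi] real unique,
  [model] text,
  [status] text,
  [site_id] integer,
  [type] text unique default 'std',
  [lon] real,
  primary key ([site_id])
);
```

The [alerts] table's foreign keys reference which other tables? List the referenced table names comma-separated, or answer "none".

No column in alerts has a REFERENCES clause.

none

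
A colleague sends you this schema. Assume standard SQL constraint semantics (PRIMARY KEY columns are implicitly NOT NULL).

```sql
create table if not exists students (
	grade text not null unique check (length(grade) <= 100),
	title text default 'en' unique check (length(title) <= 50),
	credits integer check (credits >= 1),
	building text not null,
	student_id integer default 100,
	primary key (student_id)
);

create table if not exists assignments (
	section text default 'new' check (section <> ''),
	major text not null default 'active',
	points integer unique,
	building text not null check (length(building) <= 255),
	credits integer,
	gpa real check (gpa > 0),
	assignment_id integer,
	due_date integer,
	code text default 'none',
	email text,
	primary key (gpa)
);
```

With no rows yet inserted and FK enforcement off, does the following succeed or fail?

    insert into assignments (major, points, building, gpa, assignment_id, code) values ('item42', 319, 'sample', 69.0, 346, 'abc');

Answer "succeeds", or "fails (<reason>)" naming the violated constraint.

succeeds

NOT NULL columns: building is supplied; gpa is supplied; major is supplied.
CHECK constraints: 'sample' satisfies (length(building) <= 255); 69.0 satisfies (gpa > 0).
No constraint is violated.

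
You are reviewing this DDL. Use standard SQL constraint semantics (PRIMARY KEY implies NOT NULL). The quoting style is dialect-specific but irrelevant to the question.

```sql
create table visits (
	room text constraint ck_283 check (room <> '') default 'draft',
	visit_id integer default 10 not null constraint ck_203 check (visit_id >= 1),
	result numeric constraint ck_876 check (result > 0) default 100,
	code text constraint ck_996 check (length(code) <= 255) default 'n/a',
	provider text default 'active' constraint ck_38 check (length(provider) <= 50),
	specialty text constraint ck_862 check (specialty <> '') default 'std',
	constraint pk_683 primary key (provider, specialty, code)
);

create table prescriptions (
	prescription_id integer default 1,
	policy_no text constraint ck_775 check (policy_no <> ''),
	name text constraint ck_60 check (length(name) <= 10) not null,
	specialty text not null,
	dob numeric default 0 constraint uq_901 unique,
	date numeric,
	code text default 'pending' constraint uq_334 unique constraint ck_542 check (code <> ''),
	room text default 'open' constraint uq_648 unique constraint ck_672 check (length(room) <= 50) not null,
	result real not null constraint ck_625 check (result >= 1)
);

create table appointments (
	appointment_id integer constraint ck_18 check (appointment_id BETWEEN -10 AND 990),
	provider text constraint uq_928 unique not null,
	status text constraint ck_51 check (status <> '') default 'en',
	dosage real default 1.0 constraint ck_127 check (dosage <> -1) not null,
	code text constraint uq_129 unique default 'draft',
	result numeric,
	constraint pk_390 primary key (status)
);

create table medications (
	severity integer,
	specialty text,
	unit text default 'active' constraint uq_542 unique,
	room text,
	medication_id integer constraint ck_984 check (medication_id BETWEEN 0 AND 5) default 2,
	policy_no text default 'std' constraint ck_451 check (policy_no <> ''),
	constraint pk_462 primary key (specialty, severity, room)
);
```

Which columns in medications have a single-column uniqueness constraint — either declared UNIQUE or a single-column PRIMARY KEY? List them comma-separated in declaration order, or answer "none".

unit

- severity: part of a composite PRIMARY KEY — only the tuple is unique, not this column on its own.
- specialty: part of a composite PRIMARY KEY — only the tuple is unique, not this column on its own.
- unit: declared UNIQUE → unique.
- room: part of a composite PRIMARY KEY — only the tuple is unique, not this column on its own.
- medication_id: no UNIQUE or single-column PK constraint.
- policy_no: no UNIQUE or single-column PK constraint.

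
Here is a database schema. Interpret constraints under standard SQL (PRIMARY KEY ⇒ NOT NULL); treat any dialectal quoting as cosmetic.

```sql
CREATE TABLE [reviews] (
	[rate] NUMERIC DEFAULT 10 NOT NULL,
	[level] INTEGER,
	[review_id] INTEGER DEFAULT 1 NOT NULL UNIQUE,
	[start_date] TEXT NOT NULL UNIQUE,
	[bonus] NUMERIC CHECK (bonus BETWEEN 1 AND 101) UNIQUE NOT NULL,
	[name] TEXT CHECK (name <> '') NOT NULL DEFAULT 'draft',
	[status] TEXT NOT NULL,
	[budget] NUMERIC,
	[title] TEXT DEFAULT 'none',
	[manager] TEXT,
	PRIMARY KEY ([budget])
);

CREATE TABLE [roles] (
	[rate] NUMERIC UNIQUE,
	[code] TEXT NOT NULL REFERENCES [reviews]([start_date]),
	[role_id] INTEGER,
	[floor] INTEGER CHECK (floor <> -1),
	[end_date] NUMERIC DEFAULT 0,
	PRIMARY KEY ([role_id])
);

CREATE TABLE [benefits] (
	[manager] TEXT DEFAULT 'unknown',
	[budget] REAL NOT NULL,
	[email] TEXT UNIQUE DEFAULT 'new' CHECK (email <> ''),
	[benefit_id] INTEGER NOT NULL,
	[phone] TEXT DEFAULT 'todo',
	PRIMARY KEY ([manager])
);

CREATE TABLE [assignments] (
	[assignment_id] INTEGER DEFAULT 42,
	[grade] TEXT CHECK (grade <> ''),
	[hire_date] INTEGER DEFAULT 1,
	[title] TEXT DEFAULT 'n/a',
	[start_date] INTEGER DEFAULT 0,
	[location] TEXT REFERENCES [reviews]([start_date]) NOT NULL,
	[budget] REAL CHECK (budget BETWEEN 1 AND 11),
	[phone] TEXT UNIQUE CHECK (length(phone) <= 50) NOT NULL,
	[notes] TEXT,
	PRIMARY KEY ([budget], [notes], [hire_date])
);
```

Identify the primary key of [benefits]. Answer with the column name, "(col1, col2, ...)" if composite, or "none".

manager is declared PRIMARY KEY as a table-level PRIMARY KEY clause.

manager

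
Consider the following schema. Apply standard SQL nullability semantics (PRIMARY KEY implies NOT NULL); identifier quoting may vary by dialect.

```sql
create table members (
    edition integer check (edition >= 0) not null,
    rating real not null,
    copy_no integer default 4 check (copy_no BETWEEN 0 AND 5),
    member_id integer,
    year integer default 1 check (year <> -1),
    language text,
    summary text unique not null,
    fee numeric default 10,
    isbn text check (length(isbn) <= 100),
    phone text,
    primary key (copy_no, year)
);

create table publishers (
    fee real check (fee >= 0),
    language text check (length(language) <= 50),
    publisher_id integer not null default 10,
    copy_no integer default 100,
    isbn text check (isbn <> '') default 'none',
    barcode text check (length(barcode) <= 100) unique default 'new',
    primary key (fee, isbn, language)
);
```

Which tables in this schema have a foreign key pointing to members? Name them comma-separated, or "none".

none

No REFERENCES clause anywhere in the schema names members.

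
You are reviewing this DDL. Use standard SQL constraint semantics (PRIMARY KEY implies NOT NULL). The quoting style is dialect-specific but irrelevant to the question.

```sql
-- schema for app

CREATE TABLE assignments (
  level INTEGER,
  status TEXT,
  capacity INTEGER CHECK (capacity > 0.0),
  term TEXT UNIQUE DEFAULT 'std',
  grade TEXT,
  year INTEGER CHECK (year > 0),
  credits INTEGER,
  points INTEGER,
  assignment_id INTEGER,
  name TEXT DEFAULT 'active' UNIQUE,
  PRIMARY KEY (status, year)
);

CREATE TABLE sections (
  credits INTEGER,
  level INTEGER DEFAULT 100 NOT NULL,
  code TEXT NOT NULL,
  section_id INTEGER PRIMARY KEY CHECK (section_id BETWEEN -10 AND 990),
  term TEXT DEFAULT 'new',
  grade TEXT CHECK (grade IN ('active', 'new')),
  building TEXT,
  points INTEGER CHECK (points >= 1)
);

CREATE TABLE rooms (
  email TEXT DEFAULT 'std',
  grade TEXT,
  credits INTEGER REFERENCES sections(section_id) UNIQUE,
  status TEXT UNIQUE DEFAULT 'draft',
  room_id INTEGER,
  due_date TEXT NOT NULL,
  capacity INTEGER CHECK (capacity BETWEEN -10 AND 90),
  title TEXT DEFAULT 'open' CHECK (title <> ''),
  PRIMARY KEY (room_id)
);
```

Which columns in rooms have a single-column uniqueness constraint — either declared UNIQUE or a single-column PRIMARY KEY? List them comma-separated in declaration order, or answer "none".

credits, status, room_id

- email: no UNIQUE or single-column PK constraint.
- grade: no UNIQUE or single-column PK constraint.
- credits: declared UNIQUE → unique.
- status: declared UNIQUE → unique.
- room_id: single-column PRIMARY KEY → unique.
- due_date: no UNIQUE or single-column PK constraint.
- capacity: no UNIQUE or single-column PK constraint.
- title: no UNIQUE or single-column PK constraint.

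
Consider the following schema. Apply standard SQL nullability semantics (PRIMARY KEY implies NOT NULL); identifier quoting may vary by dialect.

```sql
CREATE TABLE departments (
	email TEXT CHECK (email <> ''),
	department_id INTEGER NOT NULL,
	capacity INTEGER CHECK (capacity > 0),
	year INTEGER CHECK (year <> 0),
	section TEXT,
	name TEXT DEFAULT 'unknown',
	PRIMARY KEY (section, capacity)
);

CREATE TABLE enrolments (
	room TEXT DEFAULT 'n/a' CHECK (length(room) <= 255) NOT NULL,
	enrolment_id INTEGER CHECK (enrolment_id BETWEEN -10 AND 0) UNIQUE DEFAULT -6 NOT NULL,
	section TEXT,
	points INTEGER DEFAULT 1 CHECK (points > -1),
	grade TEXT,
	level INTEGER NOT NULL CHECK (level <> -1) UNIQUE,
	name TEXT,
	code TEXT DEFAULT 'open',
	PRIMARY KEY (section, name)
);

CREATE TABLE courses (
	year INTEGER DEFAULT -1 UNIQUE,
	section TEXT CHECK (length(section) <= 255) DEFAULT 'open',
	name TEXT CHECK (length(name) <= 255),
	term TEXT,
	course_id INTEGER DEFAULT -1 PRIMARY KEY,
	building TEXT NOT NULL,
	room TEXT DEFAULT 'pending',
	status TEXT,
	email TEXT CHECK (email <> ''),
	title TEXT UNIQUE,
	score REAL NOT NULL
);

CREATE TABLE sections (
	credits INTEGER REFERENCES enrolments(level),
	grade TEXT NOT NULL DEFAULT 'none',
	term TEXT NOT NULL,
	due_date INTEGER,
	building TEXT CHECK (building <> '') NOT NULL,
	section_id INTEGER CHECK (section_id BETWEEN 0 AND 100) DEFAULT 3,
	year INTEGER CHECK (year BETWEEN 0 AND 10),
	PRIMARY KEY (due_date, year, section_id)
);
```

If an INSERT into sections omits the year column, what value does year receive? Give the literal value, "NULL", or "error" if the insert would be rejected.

error

year has no DEFAULT clause.
Omitting it would insert NULL, but it is part of the PRIMARY KEY, so the INSERT fails.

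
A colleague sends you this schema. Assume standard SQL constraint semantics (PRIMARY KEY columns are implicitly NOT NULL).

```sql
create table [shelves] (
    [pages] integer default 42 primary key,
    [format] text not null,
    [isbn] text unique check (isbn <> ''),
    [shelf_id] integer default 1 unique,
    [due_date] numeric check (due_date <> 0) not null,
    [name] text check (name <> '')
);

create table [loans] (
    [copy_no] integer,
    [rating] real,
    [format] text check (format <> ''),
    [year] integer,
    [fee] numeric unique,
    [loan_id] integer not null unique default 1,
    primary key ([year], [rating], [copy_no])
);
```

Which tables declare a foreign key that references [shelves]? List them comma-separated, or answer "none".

No REFERENCES clause anywhere in the schema names shelves.

none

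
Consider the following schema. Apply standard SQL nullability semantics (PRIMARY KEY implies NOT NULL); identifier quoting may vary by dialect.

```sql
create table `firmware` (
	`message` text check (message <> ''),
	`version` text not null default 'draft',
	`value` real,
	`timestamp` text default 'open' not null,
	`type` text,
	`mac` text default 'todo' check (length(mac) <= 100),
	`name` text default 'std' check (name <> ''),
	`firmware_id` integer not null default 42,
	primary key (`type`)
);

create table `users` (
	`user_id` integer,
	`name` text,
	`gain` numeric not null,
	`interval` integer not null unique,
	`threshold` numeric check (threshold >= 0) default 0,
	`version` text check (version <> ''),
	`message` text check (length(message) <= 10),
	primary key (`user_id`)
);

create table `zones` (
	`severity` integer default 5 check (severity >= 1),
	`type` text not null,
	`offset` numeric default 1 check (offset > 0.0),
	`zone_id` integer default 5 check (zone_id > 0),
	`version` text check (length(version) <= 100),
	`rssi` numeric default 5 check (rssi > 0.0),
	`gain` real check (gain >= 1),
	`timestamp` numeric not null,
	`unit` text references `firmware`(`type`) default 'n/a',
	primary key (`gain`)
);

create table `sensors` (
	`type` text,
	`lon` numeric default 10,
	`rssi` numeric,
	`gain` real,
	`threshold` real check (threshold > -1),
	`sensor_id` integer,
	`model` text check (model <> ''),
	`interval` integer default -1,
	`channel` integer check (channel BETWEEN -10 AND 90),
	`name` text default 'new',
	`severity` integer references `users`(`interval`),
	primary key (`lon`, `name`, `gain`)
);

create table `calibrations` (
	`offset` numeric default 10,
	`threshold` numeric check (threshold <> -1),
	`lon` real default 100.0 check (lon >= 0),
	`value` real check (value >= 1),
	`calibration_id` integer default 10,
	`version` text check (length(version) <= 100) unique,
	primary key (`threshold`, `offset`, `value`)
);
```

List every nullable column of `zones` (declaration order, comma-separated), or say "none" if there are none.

- severity: CHECK does not forbid NULL (a CHECK constraint passes when its expression is NULL) → nullable.
- type: declared NOT NULL → not nullable.
- offset: CHECK does not forbid NULL (a CHECK constraint passes when its expression is NULL) → nullable.
- zone_id: CHECK does not forbid NULL (a CHECK constraint passes when its expression is NULL) → nullable.
- version: CHECK does not forbid NULL (a CHECK constraint passes when its expression is NULL) → nullable.
- rssi: CHECK does not forbid NULL (a CHECK constraint passes when its expression is NULL) → nullable.
- gain: part of the PRIMARY KEY, which implies NOT NULL → not nullable.
- timestamp: declared NOT NULL → not nullable.
- unit: a foreign key column may be NULL unless separately constrained → nullable.

severity, offset, zone_id, version, rssi, unit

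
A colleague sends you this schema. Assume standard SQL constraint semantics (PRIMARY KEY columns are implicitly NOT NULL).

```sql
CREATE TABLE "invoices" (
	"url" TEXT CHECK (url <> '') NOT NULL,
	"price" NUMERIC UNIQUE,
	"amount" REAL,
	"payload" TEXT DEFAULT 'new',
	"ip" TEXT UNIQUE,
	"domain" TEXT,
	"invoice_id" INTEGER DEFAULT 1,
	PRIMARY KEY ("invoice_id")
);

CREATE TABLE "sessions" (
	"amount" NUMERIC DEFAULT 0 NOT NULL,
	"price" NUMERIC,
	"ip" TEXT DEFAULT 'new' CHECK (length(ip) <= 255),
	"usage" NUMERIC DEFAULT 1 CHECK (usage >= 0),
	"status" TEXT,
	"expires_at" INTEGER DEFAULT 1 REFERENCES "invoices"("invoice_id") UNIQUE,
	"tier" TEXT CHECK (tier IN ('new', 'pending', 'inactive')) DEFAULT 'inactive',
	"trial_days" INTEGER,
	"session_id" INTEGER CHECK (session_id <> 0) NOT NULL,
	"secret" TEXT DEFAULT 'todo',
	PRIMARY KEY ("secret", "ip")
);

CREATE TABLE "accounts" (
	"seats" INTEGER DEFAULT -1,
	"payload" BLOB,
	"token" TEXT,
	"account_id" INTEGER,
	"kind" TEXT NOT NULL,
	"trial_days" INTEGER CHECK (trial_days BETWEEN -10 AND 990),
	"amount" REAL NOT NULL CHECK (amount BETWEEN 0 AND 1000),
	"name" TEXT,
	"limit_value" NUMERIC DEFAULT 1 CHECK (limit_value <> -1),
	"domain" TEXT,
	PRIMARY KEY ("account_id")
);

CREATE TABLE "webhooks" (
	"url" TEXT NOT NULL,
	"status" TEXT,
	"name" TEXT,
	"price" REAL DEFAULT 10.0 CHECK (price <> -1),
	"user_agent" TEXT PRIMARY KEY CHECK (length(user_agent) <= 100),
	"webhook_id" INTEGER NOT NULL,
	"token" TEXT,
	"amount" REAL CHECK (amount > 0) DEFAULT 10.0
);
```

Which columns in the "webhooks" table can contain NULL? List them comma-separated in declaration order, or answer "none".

- url: declared NOT NULL → not nullable.
- status: no NOT NULL constraint applies → nullable.
- name: no NOT NULL constraint applies → nullable.
- price: CHECK does not forbid NULL (a CHECK constraint passes when its expression is NULL) → nullable.
- user_agent: part of the PRIMARY KEY, which implies NOT NULL → not nullable.
- webhook_id: declared NOT NULL → not nullable.
- token: no NOT NULL constraint applies → nullable.
- amount: CHECK does not forbid NULL (a CHECK constraint passes when its expression is NULL) → nullable.

status, name, price, token, amount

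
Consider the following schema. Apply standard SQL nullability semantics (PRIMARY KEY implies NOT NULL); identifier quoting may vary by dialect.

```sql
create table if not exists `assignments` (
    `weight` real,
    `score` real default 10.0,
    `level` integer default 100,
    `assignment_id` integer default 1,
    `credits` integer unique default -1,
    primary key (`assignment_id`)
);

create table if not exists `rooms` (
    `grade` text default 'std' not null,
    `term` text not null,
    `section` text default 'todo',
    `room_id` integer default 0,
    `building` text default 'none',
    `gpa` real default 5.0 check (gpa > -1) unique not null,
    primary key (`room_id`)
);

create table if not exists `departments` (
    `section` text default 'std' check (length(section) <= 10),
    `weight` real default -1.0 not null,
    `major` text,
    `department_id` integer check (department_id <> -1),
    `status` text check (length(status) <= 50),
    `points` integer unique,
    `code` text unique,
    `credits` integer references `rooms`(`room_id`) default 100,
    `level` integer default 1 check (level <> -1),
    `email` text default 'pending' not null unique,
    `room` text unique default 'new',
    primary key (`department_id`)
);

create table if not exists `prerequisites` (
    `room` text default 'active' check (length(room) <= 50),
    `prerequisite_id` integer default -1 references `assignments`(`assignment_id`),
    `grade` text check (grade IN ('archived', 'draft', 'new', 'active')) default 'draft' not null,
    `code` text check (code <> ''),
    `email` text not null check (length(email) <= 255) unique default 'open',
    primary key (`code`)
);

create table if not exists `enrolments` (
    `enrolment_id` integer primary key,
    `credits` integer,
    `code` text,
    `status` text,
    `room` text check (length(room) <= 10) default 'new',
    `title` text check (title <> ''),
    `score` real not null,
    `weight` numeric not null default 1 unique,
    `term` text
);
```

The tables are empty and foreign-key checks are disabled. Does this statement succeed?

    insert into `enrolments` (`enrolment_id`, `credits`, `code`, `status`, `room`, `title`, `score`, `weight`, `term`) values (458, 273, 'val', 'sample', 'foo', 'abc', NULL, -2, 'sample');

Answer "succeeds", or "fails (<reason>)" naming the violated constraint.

fails (NOT NULL on score)

score is explicitly set to NULL, but score is declared NOT NULL.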